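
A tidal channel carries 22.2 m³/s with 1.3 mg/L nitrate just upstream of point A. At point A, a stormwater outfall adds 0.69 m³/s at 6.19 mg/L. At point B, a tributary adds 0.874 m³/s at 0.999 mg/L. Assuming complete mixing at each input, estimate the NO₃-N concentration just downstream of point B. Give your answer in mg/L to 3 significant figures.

After input A: C = (22.2·1.3 + 0.69·6.19) / 22.89 = 1.447 mg/L.
After input B: C = (22.89·1.447 + 0.874·0.999) / 23.76 = 1.431 mg/L.

1.43 mg/L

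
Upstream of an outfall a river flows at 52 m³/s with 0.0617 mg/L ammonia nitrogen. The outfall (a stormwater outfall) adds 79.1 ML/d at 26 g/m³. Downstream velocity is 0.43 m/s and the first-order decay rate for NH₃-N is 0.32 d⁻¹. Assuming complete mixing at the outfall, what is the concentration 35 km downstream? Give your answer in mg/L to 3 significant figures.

0.378 mg/L

79.1 ML/d = 0.9155 m³/s.
After complete mixing, C₀ = (0.9155·26 + 52·0.0617) / 52.92 = 0.5105 mg/L.
Travel time t = 3.5e+04 m / 0.43 m/s = 8.14e+04 s = 0.9421 d.
C = 0.5105·exp(−0.32·0.9421) = 0.5105·0.7397 = 0.3776 mg/L.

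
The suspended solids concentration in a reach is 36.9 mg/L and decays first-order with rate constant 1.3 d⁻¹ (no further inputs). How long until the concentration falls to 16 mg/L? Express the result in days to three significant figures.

t = ln(C₀/C)/k = ln(36.9/16)/1.3 = 0.8356/1.3 = 0.6428 d.

0.643 d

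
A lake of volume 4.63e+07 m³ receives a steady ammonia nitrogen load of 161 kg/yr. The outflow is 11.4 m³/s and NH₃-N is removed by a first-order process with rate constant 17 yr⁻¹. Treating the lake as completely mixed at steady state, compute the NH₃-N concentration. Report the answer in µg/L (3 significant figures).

0.140 µg/L

Outflow Q = 11.4 m³/s × 3.156e+07 s/yr = 3.598e+08 m³/yr.
Steady-state CSTR mass balance: W = Q·C + k·V·C, so C = W/(Q + kV).
Q + kV = 3.598e+08 + 17·4.63e+07 = 1.147e+09 m³/yr.
C = 161/1.147e+09 = 1.404e-07 kg/m³ = 0.0001404 mg/L = 0.1404 µg/L.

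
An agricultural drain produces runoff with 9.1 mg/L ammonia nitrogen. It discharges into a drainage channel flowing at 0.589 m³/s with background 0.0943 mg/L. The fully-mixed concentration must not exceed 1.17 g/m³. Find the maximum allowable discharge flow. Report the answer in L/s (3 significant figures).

Mass balance at complete mixing: C_std·(Q_w + Q_r) = Q_w·C_e + Q_r·C_b.
Rearranging, Q_w = Q_r·(C_std − C_b)/(C_e − C_std) = 0.589·(1.17 − 0.0943) / (9.1 − 1.17) = 0.0799 m³/s.
= 79.9 L/s.

79.9 L/s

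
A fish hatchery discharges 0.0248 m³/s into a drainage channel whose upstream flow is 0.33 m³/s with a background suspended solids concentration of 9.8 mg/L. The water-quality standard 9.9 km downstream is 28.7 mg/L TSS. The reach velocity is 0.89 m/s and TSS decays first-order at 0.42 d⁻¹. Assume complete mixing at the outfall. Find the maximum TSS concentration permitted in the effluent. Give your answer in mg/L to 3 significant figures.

Travel time to the compliance point: t = 9900/0.89 = 1.112e+04 s = 0.1287 d; decay factor exp(−0.42·0.1287) = 0.9474.
So the concentration just after mixing may be at most 28.7/0.9474 = 30.29 mg/L.
Mass balance: 30.29·0.3548 = 0.0248·Cₑ + 0.33·9.8.
Cₑ = (10.75 − 3.234) / 0.0248 = 303 mg/L.

303 mg/L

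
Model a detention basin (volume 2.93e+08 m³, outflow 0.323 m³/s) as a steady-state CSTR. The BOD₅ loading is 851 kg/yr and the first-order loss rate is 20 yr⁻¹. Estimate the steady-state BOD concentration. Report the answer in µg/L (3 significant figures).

Outflow Q = 0.323 m³/s × 3.156e+07 s/yr = 1.019e+07 m³/yr.
Steady-state CSTR mass balance: W = Q·C + k·V·C, so C = W/(Q + kV).
Q + kV = 1.019e+07 + 20·2.93e+08 = 5.87e+09 m³/yr.
C = 851/5.87e+09 = 1.45e-07 kg/m³ = 0.000145 mg/L = 0.145 µg/L.

0.145 µg/L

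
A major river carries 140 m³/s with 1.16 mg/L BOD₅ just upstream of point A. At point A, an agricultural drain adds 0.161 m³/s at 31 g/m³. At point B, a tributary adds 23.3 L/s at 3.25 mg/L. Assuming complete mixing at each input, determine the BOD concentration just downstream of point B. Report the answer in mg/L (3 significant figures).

1.19 mg/L

After input A: C = (140·1.16 + 0.161·31) / 140.2 = 1.194 mg/L.
23.3 L/s = 0.0233 m³/s.
After input B: C = (140.2·1.194 + 0.0233·3.25) / 140.2 = 1.195 mg/L.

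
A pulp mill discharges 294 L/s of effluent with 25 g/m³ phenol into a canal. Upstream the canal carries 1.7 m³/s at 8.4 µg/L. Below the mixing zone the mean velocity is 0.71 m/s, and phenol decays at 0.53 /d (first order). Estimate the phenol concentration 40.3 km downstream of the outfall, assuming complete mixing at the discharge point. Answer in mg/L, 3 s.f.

294 L/s = 0.294 m³/s.
8.4 µg/L = 0.0084 mg/L.
After complete mixing, C₀ = (0.294·25 + 1.7·0.0084) / 1.994 = 3.693 mg/L.
Travel time t = 4.03e+04 m / 0.71 m/s = 5.676e+04 s = 0.657 d.
C = 3.693·exp(−0.53·0.657) = 3.693·0.706 = 2.607 mg/L.

2.61 mg/L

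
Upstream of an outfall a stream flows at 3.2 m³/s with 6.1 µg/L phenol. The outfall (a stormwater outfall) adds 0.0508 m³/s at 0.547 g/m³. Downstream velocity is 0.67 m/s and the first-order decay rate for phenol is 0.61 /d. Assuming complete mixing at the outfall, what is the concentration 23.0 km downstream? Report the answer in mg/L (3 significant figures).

0.0114 mg/L

6.1 µg/L = 0.0061 mg/L.
After complete mixing, C₀ = (0.0508·0.547 + 3.2·0.0061) / 3.251 = 0.01455 mg/L.
Travel time t = 2.3e+04 m / 0.67 m/s = 3.433e+04 s = 0.3973 d.
C = 0.01455·exp(−0.61·0.3973) = 0.01455·0.7848 = 0.01142 mg/L.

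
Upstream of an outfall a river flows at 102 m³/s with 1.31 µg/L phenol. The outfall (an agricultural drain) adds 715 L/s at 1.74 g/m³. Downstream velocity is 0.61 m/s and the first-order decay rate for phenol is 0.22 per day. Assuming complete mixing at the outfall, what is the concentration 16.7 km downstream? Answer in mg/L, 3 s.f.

715 L/s = 0.715 m³/s.
1.31 µg/L = 0.00131 mg/L.
After complete mixing, C₀ = (0.715·1.74 + 102·0.00131) / 102.7 = 0.01341 mg/L.
Travel time t = 1.67e+04 m / 0.61 m/s = 2.738e+04 s = 0.3169 d.
C = 0.01341·exp(−0.22·0.3169) = 0.01341·0.9327 = 0.01251 mg/L.

0.0125 mg/L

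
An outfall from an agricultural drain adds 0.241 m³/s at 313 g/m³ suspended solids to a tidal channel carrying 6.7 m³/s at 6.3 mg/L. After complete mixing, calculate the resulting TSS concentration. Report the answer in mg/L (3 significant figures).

16.9 mg/L

Flow-weighted mixing gives C = (0.241·313 + 6.7·6.3) / (0.241 + 6.7) = 117.6/6.941 = 16.95 mg/L.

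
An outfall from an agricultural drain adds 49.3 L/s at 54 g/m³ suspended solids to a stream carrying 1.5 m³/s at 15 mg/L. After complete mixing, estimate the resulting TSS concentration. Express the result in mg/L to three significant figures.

16.2 mg/L

49.3 L/s = 0.0493 m³/s.
Conservation of mass across the mixing zone: C = (0.0493·54 + 1.5·15) / (0.0493 + 1.5) = 25.16/1.549 = 16.24 mg/L.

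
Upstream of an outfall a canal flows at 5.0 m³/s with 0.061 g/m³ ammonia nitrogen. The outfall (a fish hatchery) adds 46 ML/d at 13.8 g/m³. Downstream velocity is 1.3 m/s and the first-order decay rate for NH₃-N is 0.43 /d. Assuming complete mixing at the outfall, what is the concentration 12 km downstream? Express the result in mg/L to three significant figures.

46 ML/d = 0.5324 m³/s.
After complete mixing, C₀ = (0.5324·13.8 + 5·0.061) / 5.532 = 1.383 mg/L.
Travel time t = 1.2e+04 m / 1.3 m/s = 9231 s = 0.1068 d.
C = 1.383·exp(−0.43·0.1068) = 1.383·0.9551 = 1.321 mg/L.

1.32 mg/L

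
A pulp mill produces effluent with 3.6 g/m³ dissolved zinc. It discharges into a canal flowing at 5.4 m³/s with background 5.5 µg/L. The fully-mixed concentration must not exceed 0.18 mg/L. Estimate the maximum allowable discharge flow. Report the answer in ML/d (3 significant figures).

23.8 ML/d

5.5 µg/L = 0.0055 mg/L.
Mass balance at complete mixing: C_std·(Q_w + Q_r) = Q_w·C_e + Q_r·C_b.
Rearranging, Q_w = Q_r·(C_std − C_b)/(C_e − C_std) = 5.4·(0.18 − 0.0055) / (3.6 − 0.18) = 0.2755 m³/s.
= 23.81 ML/d.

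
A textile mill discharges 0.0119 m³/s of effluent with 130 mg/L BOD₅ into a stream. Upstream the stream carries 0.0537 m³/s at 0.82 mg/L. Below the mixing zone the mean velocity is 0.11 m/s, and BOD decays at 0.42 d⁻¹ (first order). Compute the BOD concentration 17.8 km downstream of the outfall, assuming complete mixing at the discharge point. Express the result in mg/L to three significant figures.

After complete mixing, C₀ = (0.0119·130 + 0.0537·0.82) / 0.0656 = 24.25 mg/L.
Travel time t = 1.78e+04 m / 0.11 m/s = 1.618e+05 s = 1.873 d.
C = 24.25·exp(−0.42·1.873) = 24.25·0.4554 = 11.04 mg/L.

11.0 mg/L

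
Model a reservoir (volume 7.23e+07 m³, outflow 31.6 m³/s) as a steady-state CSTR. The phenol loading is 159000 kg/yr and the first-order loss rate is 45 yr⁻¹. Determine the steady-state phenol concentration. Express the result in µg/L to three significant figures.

Outflow Q = 31.6 m³/s × 3.156e+07 s/yr = 9.972e+08 m³/yr.
Steady-state CSTR mass balance: W = Q·C + k·V·C, so C = W/(Q + kV).
Q + kV = 9.972e+08 + 45·7.23e+07 = 4.251e+09 m³/yr.
C = 159000/4.251e+09 = 3.741e-05 kg/m³ = 0.03741 mg/L = 37.41 µg/L.

37.4 µg/L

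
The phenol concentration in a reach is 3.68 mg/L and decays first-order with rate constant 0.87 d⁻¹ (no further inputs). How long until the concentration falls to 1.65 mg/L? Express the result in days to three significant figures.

t = ln(C₀/C)/k = ln(3.68/1.65)/0.87 = 0.8021/0.87 = 0.922 d.

0.922 d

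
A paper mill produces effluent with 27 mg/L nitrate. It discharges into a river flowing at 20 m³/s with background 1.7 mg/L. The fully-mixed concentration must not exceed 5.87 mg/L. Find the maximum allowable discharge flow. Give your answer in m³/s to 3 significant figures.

3.95 m³/s

Mass balance at complete mixing: C_std·(Q_w + Q_r) = Q_w·C_e + Q_r·C_b.
Rearranging, Q_w = Q_r·(C_std − C_b)/(C_e − C_std) = 20·(5.87 − 1.7) / (27 − 5.87) = 3.947 m³/s.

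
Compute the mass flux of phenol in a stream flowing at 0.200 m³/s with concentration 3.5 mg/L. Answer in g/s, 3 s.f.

0.700 g/s

Mass flux = Q·C = 0.2 m³/s × 3.5 g/m³ = 0.7 g/s.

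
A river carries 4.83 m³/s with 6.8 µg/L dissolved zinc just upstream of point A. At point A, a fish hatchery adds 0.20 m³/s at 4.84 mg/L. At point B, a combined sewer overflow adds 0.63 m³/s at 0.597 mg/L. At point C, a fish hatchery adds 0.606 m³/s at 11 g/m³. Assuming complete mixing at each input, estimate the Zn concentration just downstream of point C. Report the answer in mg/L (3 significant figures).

1.28 mg/L

6.8 µg/L = 0.0068 mg/L.
After input A: C = (4.83·0.0068 + 0.2·4.84) / 5.03 = 0.199 mg/L.
After input B: C = (5.03·0.199 + 0.63·0.597) / 5.66 = 0.2433 mg/L.
After input C: C = (5.66·0.2433 + 0.606·11) / 6.266 = 1.284 mg/L.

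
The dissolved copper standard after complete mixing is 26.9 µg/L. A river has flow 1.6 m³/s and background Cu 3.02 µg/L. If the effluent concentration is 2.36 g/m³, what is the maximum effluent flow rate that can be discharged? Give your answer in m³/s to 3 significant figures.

3.02 µg/L = 0.00302 mg/L.
26.9 µg/L = 0.0269 mg/L.
Mass balance at complete mixing: C_std·(Q_w + Q_r) = Q_w·C_e + Q_r·C_b.
Rearranging, Q_w = Q_r·(C_std − C_b)/(C_e − C_std) = 1.6·(0.0269 − 0.00302) / (2.36 − 0.0269) = 0.01638 m³/s.

0.0164 m³/s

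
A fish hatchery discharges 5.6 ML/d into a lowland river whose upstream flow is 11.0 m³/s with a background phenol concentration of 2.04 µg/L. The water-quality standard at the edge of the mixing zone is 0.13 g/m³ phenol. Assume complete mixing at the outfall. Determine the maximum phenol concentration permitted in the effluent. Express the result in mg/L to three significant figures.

5.6 ML/d = 0.06481 m³/s.
2.04 µg/L = 0.00204 mg/L.
Mass balance: 0.13·11.06 = 0.06481·Cₑ + 11·0.00204.
Cₑ = (1.438 − 0.02244) / 0.06481 = 21.85 mg/L.

21.8 mg/L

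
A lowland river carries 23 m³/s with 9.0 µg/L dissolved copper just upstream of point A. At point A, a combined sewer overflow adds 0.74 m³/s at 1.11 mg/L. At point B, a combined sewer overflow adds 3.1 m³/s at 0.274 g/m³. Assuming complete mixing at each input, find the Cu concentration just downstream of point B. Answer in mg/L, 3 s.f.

0.0700 mg/L

9.0 µg/L = 0.009 mg/L.
After input A: C = (23·0.009 + 0.74·1.11) / 23.74 = 0.04332 mg/L.
After input B: C = (23.74·0.04332 + 3.1·0.274) / 26.84 = 0.06996 mg/L.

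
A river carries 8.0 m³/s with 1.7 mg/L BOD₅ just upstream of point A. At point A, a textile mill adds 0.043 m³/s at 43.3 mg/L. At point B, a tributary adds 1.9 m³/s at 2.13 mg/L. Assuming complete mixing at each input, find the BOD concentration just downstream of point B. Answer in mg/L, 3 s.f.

1.96 mg/L

After input A: C = (8·1.7 + 0.043·43.3) / 8.043 = 1.922 mg/L.
After input B: C = (8.043·1.922 + 1.9·2.13) / 9.943 = 1.962 mg/L.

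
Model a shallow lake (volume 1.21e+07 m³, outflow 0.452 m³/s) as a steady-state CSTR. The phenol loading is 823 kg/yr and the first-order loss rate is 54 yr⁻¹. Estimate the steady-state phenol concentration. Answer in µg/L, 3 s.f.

Outflow Q = 0.452 m³/s × 3.156e+07 s/yr = 1.426e+07 m³/yr.
Steady-state CSTR mass balance: W = Q·C + k·V·C, so C = W/(Q + kV).
Q + kV = 1.426e+07 + 54·1.21e+07 = 6.677e+08 m³/yr.
C = 823/6.677e+08 = 1.233e-06 kg/m³ = 0.001233 mg/L = 1.233 µg/L.

1.23 µg/L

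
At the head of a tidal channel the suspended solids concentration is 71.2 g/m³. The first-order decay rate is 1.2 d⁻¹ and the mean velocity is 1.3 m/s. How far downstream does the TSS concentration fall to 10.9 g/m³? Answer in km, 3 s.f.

176 km

From C = C₀·e^(−kt), t = ln(C₀/C)/k = ln(71.2/10.9)/1.2 = 1.877/1.2 = 1.564 d.
Distance = v·t = 1.3 m/s × 1.351e+05 s = 1.757e+05 m = 175.7 km.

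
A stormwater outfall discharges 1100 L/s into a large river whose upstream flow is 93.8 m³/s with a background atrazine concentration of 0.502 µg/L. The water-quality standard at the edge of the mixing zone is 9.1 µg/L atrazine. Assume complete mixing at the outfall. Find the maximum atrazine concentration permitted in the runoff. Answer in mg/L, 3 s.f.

0.742 mg/L

1100 L/s = 1.1 m³/s.
0.502 µg/L = 0.000502 mg/L.
9.1 µg/L = 0.0091 mg/L.
Mass balance: 0.0091·94.9 = 1.1·Cₑ + 93.8·0.000502.
Cₑ = (0.8636 − 0.04709) / 1.1 = 0.7423 mg/L.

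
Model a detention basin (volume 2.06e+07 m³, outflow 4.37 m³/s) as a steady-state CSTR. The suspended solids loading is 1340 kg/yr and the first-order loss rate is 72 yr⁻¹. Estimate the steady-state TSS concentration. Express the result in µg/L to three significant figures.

0.827 µg/L

Outflow Q = 4.37 m³/s × 3.156e+07 s/yr = 1.379e+08 m³/yr.
Steady-state CSTR mass balance: W = Q·C + k·V·C, so C = W/(Q + kV).
Q + kV = 1.379e+08 + 72·2.06e+07 = 1.621e+09 m³/yr.
C = 1340/1.621e+09 = 8.266e-07 kg/m³ = 0.0008266 mg/L = 0.8266 µg/L.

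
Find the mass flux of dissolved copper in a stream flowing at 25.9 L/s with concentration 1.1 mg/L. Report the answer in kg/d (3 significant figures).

2.46 kg/d

25.9 L/s = 0.0259 m³/s.
Mass flux = Q·C = 0.0259 m³/s × 1.1 g/m³ = 0.02849 g/s.
= 0.02849 g/s × 86.4 = 2.462 kg/d.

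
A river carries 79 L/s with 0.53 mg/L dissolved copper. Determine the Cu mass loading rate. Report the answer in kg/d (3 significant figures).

3.62 kg/d

79 L/s = 0.079 m³/s.
Mass flux = Q·C = 0.079 m³/s × 0.53 g/m³ = 0.04187 g/s.
= 0.04187 g/s × 86.4 = 3.618 kg/d.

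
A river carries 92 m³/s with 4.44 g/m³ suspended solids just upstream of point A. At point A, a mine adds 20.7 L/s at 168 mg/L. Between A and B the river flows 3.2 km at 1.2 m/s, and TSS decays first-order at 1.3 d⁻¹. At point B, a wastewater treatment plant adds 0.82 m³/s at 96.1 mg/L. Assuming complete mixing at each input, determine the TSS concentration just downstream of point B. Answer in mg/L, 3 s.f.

5.11 mg/L

20.7 L/s = 0.0207 m³/s.
After input A: C = (92·4.44 + 0.0207·168) / 92.02 = 4.477 mg/L.
Over the 3.2 km reach to input B (t = 2667 s = 0.03086 d), decay gives C = 4.477·exp(−1.3·0.03086) = 4.301 mg/L.
After input B: C = (92.02·4.301 + 0.82·96.1) / 92.84 = 5.112 mg/L.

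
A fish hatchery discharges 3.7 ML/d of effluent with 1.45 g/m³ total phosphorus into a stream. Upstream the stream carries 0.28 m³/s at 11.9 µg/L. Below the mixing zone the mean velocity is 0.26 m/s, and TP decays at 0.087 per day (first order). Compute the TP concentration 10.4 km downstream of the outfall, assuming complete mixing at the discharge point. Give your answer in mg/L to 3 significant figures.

0.195 mg/L

3.7 ML/d = 0.04282 m³/s.
11.9 µg/L = 0.0119 mg/L.
After complete mixing, C₀ = (0.04282·1.45 + 0.28·0.0119) / 0.3228 = 0.2027 mg/L.
Travel time t = 1.04e+04 m / 0.26 m/s = 4e+04 s = 0.463 d.
C = 0.2027·exp(−0.087·0.463) = 0.2027·0.9605 = 0.1947 mg/L.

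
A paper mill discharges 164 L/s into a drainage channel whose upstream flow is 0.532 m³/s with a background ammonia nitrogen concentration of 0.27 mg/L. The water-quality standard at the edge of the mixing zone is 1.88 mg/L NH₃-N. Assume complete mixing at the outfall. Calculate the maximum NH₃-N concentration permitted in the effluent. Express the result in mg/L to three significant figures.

164 L/s = 0.164 m³/s.
Mass balance: 1.88·0.696 = 0.164·Cₑ + 0.532·0.27.
Cₑ = (1.308 − 0.1436) / 0.164 = 7.103 mg/L.

7.10 mg/L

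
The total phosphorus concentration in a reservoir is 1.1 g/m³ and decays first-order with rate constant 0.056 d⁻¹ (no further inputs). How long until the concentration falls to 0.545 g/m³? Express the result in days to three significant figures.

t = ln(C₀/C)/k = ln(1.1/0.545)/0.056 = 0.7023/0.056 = 12.54 d.

12.5 d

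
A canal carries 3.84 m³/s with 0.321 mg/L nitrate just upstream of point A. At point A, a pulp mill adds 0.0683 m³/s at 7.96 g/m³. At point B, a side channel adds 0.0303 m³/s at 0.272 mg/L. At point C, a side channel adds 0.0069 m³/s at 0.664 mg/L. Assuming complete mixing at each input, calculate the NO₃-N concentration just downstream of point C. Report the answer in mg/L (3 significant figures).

0.453 mg/L

After input A: C = (3.84·0.321 + 0.0683·7.96) / 3.908 = 0.4545 mg/L.
After input B: C = (3.908·0.4545 + 0.0303·0.272) / 3.939 = 0.4531 mg/L.
After input C: C = (3.939·0.4531 + 0.0069·0.664) / 3.945 = 0.4535 mg/L.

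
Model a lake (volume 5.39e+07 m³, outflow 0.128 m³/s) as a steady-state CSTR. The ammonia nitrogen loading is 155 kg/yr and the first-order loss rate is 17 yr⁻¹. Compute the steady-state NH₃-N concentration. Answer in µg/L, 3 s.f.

Outflow Q = 0.128 m³/s × 3.156e+07 s/yr = 4.039e+06 m³/yr.
Steady-state CSTR mass balance: W = Q·C + k·V·C, so C = W/(Q + kV).
Q + kV = 4.039e+06 + 17·5.39e+07 = 9.203e+08 m³/yr.
C = 155/9.203e+08 = 1.684e-07 kg/m³ = 0.0001684 mg/L = 0.1684 µg/L.

0.168 µg/L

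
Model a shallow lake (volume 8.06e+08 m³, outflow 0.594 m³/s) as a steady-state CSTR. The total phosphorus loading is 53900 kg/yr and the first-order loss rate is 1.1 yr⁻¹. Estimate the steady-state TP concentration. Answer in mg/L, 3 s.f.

Outflow Q = 0.594 m³/s × 3.156e+07 s/yr = 1.875e+07 m³/yr.
Steady-state CSTR mass balance: W = Q·C + k·V·C, so C = W/(Q + kV).
Q + kV = 1.875e+07 + 1.1·8.06e+08 = 9.053e+08 m³/yr.
C = 53900/9.053e+08 = 5.954e-05 kg/m³ = 0.05954 mg/L.

0.0595 mg/L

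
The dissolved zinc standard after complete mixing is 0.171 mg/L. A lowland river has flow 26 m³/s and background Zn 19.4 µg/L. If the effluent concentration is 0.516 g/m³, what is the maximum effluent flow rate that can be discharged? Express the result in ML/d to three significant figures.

19.4 µg/L = 0.0194 mg/L.
Mass balance at complete mixing: C_std·(Q_w + Q_r) = Q_w·C_e + Q_r·C_b.
Rearranging, Q_w = Q_r·(C_std − C_b)/(C_e − C_std) = 26·(0.171 − 0.0194) / (0.516 − 0.171) = 11.42 m³/s.
= 987.1 ML/d.

987 ML/d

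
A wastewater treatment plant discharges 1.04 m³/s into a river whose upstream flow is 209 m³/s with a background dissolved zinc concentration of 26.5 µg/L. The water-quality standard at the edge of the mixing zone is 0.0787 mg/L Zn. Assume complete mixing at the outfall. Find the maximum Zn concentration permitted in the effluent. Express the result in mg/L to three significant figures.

26.5 µg/L = 0.0265 mg/L.
Mass balance: 0.0787·210 = 1.04·Cₑ + 209·0.0265.
Cₑ = (16.53 − 5.538) / 1.04 = 10.57 mg/L.

10.6 mg/L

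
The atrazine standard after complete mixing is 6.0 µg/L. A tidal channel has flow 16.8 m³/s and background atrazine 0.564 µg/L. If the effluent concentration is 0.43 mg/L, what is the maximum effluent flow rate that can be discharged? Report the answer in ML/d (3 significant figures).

18.6 ML/d

0.564 µg/L = 0.000564 mg/L.
6.0 µg/L = 0.006 mg/L.
Mass balance at complete mixing: C_std·(Q_w + Q_r) = Q_w·C_e + Q_r·C_b.
Rearranging, Q_w = Q_r·(C_std − C_b)/(C_e − C_std) = 16.8·(0.006 − 0.000564) / (0.43 − 0.006) = 0.2154 m³/s.
= 18.61 ML/d.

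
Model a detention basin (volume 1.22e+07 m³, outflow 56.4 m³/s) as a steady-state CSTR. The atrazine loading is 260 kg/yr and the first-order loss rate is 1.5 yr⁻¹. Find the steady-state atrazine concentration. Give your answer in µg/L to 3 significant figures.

0.145 µg/L

Outflow Q = 56.4 m³/s × 3.156e+07 s/yr = 1.78e+09 m³/yr.
Steady-state CSTR mass balance: W = Q·C + k·V·C, so C = W/(Q + kV).
Q + kV = 1.78e+09 + 1.5·1.22e+07 = 1.798e+09 m³/yr.
C = 260/1.798e+09 = 1.446e-07 kg/m³ = 0.0001446 mg/L = 0.1446 µg/L.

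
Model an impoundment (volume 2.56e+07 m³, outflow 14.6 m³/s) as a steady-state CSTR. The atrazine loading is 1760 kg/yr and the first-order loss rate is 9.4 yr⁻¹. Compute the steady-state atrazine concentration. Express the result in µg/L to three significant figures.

Outflow Q = 14.6 m³/s × 3.156e+07 s/yr = 4.607e+08 m³/yr.
Steady-state CSTR mass balance: W = Q·C + k·V·C, so C = W/(Q + kV).
Q + kV = 4.607e+08 + 9.4·2.56e+07 = 7.014e+08 m³/yr.
C = 1760/7.014e+08 = 2.509e-06 kg/m³ = 0.002509 mg/L = 2.509 µg/L.

2.51 µg/L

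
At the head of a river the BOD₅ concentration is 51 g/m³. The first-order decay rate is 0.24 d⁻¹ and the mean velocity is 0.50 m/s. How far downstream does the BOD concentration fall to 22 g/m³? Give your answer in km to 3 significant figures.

From C = C₀·e^(−kt), t = ln(C₀/C)/k = ln(51/22)/0.24 = 0.8408/0.24 = 3.503 d.
Distance = v·t = 0.50 m/s × 3.027e+05 s = 1.513e+05 m = 151.3 km.

151 km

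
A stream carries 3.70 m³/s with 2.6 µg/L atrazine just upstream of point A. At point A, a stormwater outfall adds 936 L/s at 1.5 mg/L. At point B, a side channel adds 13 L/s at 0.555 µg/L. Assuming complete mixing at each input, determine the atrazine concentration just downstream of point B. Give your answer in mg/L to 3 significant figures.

0.304 mg/L

2.6 µg/L = 0.0026 mg/L.
936 L/s = 0.936 m³/s.
After input A: C = (3.7·0.0026 + 0.936·1.5) / 4.636 = 0.3049 mg/L.
13 L/s = 0.013 m³/s.
0.555 µg/L = 0.000555 mg/L.
After input B: C = (4.636·0.3049 + 0.013·0.000555) / 4.649 = 0.3041 mg/L.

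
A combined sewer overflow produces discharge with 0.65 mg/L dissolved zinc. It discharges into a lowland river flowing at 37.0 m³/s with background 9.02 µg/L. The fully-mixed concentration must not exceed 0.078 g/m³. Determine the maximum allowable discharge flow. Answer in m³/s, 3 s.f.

9.02 µg/L = 0.00902 mg/L.
Mass balance at complete mixing: C_std·(Q_w + Q_r) = Q_w·C_e + Q_r·C_b.
Rearranging, Q_w = Q_r·(C_std − C_b)/(C_e − C_std) = 37.0·(0.078 − 0.00902) / (0.65 − 0.078) = 4.462 m³/s.

4.46 m³/s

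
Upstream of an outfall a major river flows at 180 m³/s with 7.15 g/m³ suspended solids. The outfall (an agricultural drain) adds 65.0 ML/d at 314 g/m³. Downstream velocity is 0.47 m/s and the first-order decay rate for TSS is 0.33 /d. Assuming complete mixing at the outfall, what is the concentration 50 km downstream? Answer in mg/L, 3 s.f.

65.0 ML/d = 0.7523 m³/s.
After complete mixing, C₀ = (0.7523·314 + 180·7.15) / 180.8 = 8.427 mg/L.
Travel time t = 5e+04 m / 0.47 m/s = 1.064e+05 s = 1.231 d.
C = 8.427·exp(−0.33·1.231) = 8.427·0.6661 = 5.613 mg/L.

5.61 mg/L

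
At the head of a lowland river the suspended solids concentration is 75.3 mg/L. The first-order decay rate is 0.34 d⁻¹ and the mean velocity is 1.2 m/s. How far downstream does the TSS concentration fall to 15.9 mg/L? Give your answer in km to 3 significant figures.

From C = C₀·e^(−kt), t = ln(C₀/C)/k = ln(75.3/15.9)/0.34 = 1.555/0.34 = 4.574 d.
Distance = v·t = 1.2 m/s × 3.952e+05 s = 4.742e+05 m = 474.2 km.

474 km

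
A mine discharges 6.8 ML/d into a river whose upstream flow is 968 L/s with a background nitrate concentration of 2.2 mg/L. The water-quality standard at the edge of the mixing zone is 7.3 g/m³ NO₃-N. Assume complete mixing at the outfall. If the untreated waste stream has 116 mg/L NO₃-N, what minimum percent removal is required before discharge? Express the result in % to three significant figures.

39.6 %

6.8 ML/d = 0.0787 m³/s.
968 L/s = 0.968 m³/s.
Mass balance: 7.3·1.047 = 0.0787·Cₑ + 0.968·2.2.
Cₑ = (7.641 − 2.13) / 0.0787 = 70.03 mg/L.
Required removal = 1 − 70.03/116 = 39.63 %.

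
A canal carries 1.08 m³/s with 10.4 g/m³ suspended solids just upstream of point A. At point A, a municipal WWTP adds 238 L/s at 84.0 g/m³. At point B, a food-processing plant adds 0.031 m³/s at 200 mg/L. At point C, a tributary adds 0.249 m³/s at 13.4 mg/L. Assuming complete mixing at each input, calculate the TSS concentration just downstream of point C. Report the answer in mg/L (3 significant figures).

238 L/s = 0.238 m³/s.
After input A: C = (1.08·10.4 + 0.238·84) / 1.318 = 23.69 mg/L.
After input B: C = (1.318·23.69 + 0.031·200) / 1.349 = 27.74 mg/L.
After input C: C = (1.349·27.74 + 0.249·13.4) / 1.598 = 25.51 mg/L.

25.5 mg/L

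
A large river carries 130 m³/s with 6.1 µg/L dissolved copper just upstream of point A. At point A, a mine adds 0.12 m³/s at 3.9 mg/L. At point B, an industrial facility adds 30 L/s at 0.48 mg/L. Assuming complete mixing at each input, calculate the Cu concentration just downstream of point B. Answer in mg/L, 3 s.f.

0.00980 mg/L

6.1 µg/L = 0.0061 mg/L.
After input A: C = (130·0.0061 + 0.12·3.9) / 130.1 = 0.009691 mg/L.
30 L/s = 0.03 m³/s.
After input B: C = (130.1·0.009691 + 0.03·0.48) / 130.2 = 0.009799 mg/L.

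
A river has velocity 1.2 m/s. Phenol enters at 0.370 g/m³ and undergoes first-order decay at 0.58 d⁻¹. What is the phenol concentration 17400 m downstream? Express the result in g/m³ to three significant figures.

0.336 g/m³

Travel time t = 17400 m / 1.2 m/s = 1.74e+04/1.2 = 1.45e+04 s = 0.1678 d.
First-order decay: C = 0.370·exp(−0.58·0.1678) = 0.370·0.9072 = 0.3357 g/m³.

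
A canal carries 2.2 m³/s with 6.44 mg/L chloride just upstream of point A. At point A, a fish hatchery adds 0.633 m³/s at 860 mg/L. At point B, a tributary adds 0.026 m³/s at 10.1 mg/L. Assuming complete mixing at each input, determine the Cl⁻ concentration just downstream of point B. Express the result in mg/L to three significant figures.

After input A: C = (2.2·6.44 + 0.633·860) / 2.833 = 197.2 mg/L.
After input B: C = (2.833·197.2 + 0.026·10.1) / 2.859 = 195.5 mg/L.

195 mg/L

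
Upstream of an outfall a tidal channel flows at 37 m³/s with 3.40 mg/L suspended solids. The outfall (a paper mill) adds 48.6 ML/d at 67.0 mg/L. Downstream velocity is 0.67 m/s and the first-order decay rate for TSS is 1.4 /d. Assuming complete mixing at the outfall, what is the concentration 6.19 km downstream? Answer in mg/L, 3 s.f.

48.6 ML/d = 0.5625 m³/s.
After complete mixing, C₀ = (0.5625·67 + 37·3.4) / 37.56 = 4.352 mg/L.
Travel time t = 6190 m / 0.67 m/s = 9239 s = 0.1069 d.
C = 4.352·exp(−1.4·0.1069) = 4.352·0.861 = 3.747 mg/L.

3.75 mg/L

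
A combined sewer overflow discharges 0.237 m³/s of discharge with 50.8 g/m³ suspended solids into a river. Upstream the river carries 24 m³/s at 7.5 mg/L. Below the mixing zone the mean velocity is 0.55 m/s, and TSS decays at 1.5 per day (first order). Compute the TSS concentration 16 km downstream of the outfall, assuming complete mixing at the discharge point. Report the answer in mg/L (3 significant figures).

After complete mixing, C₀ = (0.237·50.8 + 24·7.5) / 24.24 = 7.923 mg/L.
Travel time t = 1.6e+04 m / 0.55 m/s = 2.909e+04 s = 0.3367 d.
C = 7.923·exp(−1.5·0.3367) = 7.923·0.6035 = 4.782 mg/L.

4.78 mg/L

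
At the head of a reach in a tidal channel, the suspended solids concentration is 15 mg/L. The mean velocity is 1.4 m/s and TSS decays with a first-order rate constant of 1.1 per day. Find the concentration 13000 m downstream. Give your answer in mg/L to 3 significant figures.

13.3 mg/L

Travel time t = 13000 m / 1.4 m/s = 1.3e+04/1.4 = 9286 s = 0.1075 d.
First-order decay: C = 15·exp(−1.1·0.1075) = 15·0.8885 = 13.33 mg/L.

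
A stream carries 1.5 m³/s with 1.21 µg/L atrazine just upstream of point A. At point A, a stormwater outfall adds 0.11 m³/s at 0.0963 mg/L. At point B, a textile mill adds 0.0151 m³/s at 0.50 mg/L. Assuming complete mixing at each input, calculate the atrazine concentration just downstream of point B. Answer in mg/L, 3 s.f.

1.21 µg/L = 0.00121 mg/L.
After input A: C = (1.5·0.00121 + 0.11·0.0963) / 1.61 = 0.007707 mg/L.
After input B: C = (1.61·0.007707 + 0.0151·0.5) / 1.625 = 0.01228 mg/L.

0.0123 mg/L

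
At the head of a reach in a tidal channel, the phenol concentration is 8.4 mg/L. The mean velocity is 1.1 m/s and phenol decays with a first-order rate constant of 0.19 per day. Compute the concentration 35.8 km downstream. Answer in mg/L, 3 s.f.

Travel time t = 35.8 km / 1.1 m/s = 3.58e+04/1.1 = 3.255e+04 s = 0.3767 d.
First-order decay: C = 8.4·exp(−0.19·0.3767) = 8.4·0.9309 = 7.82 mg/L.

7.82 mg/L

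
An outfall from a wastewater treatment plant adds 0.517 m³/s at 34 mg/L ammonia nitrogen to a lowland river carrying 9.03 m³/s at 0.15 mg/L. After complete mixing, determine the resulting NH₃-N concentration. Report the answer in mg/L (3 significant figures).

Conservation of mass across the mixing zone: C = (0.517·34 + 9.03·0.15) / (0.517 + 9.03) = 18.93/9.547 = 1.983 mg/L.

1.98 mg/L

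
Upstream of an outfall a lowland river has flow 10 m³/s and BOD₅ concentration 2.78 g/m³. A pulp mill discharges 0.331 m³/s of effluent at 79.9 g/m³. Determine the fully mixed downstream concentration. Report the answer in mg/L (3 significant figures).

5.25 mg/L

By mass balance at complete mixing, C = (0.331·79.9 + 10·2.78) / (0.331 + 10) = 54.25/10.33 = 5.251 mg/L.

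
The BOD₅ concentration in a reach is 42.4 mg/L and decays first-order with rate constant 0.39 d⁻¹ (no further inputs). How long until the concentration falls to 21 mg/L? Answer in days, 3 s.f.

t = ln(C₀/C)/k = ln(42.4/21)/0.39 = 0.7026/0.39 = 1.802 d.

1.80 d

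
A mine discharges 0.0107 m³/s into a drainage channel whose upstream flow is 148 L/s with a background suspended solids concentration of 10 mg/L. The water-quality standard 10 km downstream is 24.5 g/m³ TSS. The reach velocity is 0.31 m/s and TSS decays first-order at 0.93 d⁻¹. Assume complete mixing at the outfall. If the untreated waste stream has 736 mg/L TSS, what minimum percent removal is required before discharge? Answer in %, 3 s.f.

148 L/s = 0.148 m³/s.
Travel time to the compliance point: t = 1e+04/0.31 = 3.226e+04 s = 0.3734 d; decay factor exp(−0.93·0.3734) = 0.7066.
So the concentration just after mixing may be at most 24.5/0.7066 = 34.67 mg/L.
Mass balance: 34.67·0.1587 = 0.0107·Cₑ + 0.148·10.
Cₑ = (5.502 − 1.48) / 0.0107 = 375.9 mg/L.
Required removal = 1 − 375.9/736 = 48.93 %.

48.9 %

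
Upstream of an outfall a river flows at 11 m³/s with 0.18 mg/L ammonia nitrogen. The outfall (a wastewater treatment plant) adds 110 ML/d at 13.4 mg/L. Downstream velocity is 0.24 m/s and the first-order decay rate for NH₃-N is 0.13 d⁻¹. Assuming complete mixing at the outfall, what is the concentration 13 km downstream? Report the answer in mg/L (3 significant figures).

1.43 mg/L

110 ML/d = 1.273 m³/s.
After complete mixing, C₀ = (1.273·13.4 + 11·0.18) / 12.27 = 1.551 mg/L.
Travel time t = 1.3e+04 m / 0.24 m/s = 5.417e+04 s = 0.6269 d.
C = 1.551·exp(−0.13·0.6269) = 1.551·0.9217 = 1.43 mg/L.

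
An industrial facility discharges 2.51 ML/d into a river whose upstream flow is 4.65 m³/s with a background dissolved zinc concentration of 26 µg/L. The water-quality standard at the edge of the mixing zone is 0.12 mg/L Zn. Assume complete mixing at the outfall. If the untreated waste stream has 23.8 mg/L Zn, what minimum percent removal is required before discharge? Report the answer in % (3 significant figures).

2.51 ML/d = 0.02905 m³/s.
26 µg/L = 0.026 mg/L.
Mass balance: 0.12·4.679 = 0.02905·Cₑ + 4.65·0.026.
Cₑ = (0.5615 − 0.1209) / 0.02905 = 15.17 mg/L.
Required removal = 1 − 15.17/23.8 = 36.28 %.

36.3 %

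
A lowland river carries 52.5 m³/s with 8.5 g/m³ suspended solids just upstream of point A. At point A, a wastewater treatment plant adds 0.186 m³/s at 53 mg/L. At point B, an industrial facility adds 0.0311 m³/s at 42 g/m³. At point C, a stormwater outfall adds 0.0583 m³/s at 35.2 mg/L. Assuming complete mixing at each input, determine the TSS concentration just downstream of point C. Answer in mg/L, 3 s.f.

After input A: C = (52.5·8.5 + 0.186·53) / 52.69 = 8.657 mg/L.
After input B: C = (52.69·8.657 + 0.0311·42) / 52.72 = 8.677 mg/L.
After input C: C = (52.72·8.677 + 0.0583·35.2) / 52.78 = 8.706 mg/L.

8.71 mg/L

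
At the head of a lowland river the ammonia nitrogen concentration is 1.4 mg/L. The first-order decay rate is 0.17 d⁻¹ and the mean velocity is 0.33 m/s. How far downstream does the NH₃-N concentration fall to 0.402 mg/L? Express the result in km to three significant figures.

209 km

From C = C₀·e^(−kt), t = ln(C₀/C)/k = ln(1.4/0.402)/0.17 = 1.248/0.17 = 7.34 d.
Distance = v·t = 0.33 m/s × 6.342e+05 s = 2.093e+05 m = 209.3 km.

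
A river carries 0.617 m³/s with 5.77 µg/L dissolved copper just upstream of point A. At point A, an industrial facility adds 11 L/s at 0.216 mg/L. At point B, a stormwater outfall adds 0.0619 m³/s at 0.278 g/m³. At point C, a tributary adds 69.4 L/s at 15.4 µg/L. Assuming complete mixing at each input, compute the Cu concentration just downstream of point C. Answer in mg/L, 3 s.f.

5.77 µg/L = 0.00577 mg/L.
11 L/s = 0.011 m³/s.
After input A: C = (0.617·0.00577 + 0.011·0.216) / 0.628 = 0.009452 mg/L.
After input B: C = (0.628·0.009452 + 0.0619·0.278) / 0.6899 = 0.03355 mg/L.
69.4 L/s = 0.0694 m³/s.
15.4 µg/L = 0.0154 mg/L.
After input C: C = (0.6899·0.03355 + 0.0694·0.0154) / 0.7593 = 0.03189 mg/L.

0.0319 mg/L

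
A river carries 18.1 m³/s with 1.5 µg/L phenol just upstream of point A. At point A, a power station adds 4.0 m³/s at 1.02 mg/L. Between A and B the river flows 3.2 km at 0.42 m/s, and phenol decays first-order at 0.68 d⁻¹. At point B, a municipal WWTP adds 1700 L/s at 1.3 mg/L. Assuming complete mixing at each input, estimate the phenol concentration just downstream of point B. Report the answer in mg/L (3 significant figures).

0.255 mg/L

1.5 µg/L = 0.0015 mg/L.
After input A: C = (18.1·0.0015 + 4·1.02) / 22.1 = 0.1858 mg/L.
Over the 3.2 km reach to input B (t = 7619 s = 0.08818 d), decay gives C = 0.1858·exp(−0.68·0.08818) = 0.175 mg/L.
1700 L/s = 1.7 m³/s.
After input B: C = (22.1·0.175 + 1.7·1.3) / 23.8 = 0.2554 mg/L.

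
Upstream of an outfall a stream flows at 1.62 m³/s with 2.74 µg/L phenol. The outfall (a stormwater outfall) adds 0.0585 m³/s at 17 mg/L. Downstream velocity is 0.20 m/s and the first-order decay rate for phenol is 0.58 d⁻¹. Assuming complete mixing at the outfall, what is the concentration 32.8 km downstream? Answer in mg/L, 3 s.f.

2.74 µg/L = 0.00274 mg/L.
After complete mixing, C₀ = (0.0585·17 + 1.62·0.00274) / 1.679 = 0.5951 mg/L.
Travel time t = 3.28e+04 m / 0.20 m/s = 1.64e+05 s = 1.898 d.
C = 0.5951·exp(−0.58·1.898) = 0.5951·0.3326 = 0.1979 mg/L.

0.198 mg/L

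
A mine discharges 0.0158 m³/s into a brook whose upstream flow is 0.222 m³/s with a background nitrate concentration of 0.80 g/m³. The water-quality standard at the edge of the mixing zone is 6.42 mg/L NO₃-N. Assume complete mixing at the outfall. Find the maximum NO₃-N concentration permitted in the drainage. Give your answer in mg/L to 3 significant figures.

Mass balance: 6.42·0.2378 = 0.0158·Cₑ + 0.222·0.8.
Cₑ = (1.527 − 0.1776) / 0.0158 = 85.38 mg/L.

85.4 mg/L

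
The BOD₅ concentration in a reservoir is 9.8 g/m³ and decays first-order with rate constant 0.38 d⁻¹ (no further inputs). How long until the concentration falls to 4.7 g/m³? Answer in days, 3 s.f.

t = ln(C₀/C)/k = ln(9.8/4.7)/0.38 = 0.7348/0.38 = 1.934 d.

1.93 d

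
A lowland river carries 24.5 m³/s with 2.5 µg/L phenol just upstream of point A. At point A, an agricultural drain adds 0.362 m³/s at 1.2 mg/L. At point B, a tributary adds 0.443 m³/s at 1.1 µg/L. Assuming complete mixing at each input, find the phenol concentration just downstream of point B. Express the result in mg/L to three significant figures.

0.0196 mg/L

2.5 µg/L = 0.0025 mg/L.
After input A: C = (24.5·0.0025 + 0.362·1.2) / 24.86 = 0.01994 mg/L.
1.1 µg/L = 0.0011 mg/L.
After input B: C = (24.86·0.01994 + 0.443·0.0011) / 25.3 = 0.01961 mg/L.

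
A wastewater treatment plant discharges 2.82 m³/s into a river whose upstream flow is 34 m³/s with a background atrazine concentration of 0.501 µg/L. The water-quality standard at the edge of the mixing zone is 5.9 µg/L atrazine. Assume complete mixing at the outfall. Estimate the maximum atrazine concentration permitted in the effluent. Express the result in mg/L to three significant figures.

0.0710 mg/L

0.501 µg/L = 0.000501 mg/L.
5.9 µg/L = 0.0059 mg/L.
Mass balance: 0.0059·36.82 = 2.82·Cₑ + 34·0.000501.
Cₑ = (0.2172 − 0.01703) / 2.82 = 0.07099 mg/L.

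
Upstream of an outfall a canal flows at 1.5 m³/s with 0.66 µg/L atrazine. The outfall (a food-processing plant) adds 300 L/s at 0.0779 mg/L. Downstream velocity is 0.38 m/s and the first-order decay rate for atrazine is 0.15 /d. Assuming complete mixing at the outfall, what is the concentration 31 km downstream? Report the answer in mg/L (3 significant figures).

300 L/s = 0.3 m³/s.
0.66 µg/L = 0.00066 mg/L.
After complete mixing, C₀ = (0.3·0.0779 + 1.5·0.00066) / 1.8 = 0.01353 mg/L.
Travel time t = 3.1e+04 m / 0.38 m/s = 8.158e+04 s = 0.9442 d.
C = 0.01353·exp(−0.15·0.9442) = 0.01353·0.8679 = 0.01175 mg/L.

0.0117 mg/L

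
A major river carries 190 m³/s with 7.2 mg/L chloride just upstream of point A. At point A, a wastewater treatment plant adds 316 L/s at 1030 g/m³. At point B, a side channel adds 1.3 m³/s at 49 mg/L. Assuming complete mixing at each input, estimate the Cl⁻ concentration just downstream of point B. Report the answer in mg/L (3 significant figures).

316 L/s = 0.316 m³/s.
After input A: C = (190·7.2 + 0.316·1030) / 190.3 = 8.898 mg/L.
After input B: C = (190.3·8.898 + 1.3·49) / 191.6 = 9.17 mg/L.

9.17 mg/L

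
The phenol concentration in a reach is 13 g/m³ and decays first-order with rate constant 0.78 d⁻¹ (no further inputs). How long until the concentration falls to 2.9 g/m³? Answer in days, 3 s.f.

t = ln(C₀/C)/k = ln(13/2.9)/0.78 = 1.5/0.78 = 1.923 d.

1.92 d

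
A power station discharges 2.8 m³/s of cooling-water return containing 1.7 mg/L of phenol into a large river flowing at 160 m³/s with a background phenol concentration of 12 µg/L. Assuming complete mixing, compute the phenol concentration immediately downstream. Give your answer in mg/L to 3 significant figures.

12 µg/L = 0.012 mg/L.
Conservation of mass across the mixing zone: C = (2.8·1.7 + 160·0.012) / (2.8 + 160) = 6.68/162.8 = 0.04103 mg/L.

0.0410 mg/L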